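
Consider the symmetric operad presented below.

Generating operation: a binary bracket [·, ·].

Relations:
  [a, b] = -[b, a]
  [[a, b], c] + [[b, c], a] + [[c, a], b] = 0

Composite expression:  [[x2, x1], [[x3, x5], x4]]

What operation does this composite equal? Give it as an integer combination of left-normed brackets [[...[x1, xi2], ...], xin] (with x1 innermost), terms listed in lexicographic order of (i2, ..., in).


-[[[[x1, x2], x3], x5], x4] + [[[[x1, x2], x4], x3], x5] - [[[[x1, x2], x4], x5], x3] + [[[[x1, x2], x5], x3], x4]

In the tensor algebra, words opening x1 carry the x1-anchored form.
Composite bracket: [[x2, x1], [[x3, x5], x4]]
Each bracket splits as ab - ba, giving 16 signed words (2^4 = 16).
Only words starting with x1 matter:
  from x1x2x3x5x4, sign -1: term -[[[[x1, x2], x3], x5], x4]
  from x1x2x4x3x5, sign +1: term +[[[[x1, x2], x4], x3], x5]
  from x1x2x4x5x3, sign -1: term -[[[[x1, x2], x4], x5], x3]
  from x1x2x5x3x4, sign +1: term +[[[[x1, x2], x5], x3], x4]


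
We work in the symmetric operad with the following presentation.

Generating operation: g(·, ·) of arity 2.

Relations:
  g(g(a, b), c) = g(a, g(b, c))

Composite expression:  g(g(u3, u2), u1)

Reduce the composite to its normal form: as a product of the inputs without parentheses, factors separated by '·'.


All parenthesizations of g agree; list the u-inputs left to right.
g(u3, u2) unparenthesizes to u3 · u2
g(g(u3, u2), u1) unparenthesizes to u3 · u2 · u1

u3 · u2 · u1


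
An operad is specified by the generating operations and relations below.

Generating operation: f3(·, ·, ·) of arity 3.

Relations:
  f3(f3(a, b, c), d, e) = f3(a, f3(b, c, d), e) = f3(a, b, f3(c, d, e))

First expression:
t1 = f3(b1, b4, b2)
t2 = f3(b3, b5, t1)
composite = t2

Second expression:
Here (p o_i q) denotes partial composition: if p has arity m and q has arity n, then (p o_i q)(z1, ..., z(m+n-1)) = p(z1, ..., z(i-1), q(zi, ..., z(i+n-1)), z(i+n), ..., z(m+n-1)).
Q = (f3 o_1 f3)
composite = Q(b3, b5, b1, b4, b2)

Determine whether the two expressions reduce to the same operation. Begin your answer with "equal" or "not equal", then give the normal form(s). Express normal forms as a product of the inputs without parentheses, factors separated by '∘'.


equal: each reduces to b3 ∘ b5 ∘ b1 ∘ b4 ∘ b2

Normal form of the first expression: b3 ∘ b5 ∘ b1 ∘ b4 ∘ b2
Normal form of the second expression: b3 ∘ b5 ∘ b1 ∘ b4 ∘ b2
Both agree, so they are equal.


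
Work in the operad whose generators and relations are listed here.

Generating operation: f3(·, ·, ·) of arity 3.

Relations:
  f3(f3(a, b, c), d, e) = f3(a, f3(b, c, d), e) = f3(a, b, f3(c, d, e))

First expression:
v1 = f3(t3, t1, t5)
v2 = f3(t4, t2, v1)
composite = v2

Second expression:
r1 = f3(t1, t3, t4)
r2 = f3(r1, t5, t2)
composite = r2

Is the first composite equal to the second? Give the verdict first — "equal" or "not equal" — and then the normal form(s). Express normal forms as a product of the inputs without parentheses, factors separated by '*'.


not equal; the first gives t4 * t2 * t3 * t1 * t5 and the second t1 * t3 * t4 * t5 * t2

The first composite normalizes to t4 * t2 * t3 * t1 * t5
The second composite normalizes to t1 * t3 * t4 * t5 * t2
They disagree, so not equal.


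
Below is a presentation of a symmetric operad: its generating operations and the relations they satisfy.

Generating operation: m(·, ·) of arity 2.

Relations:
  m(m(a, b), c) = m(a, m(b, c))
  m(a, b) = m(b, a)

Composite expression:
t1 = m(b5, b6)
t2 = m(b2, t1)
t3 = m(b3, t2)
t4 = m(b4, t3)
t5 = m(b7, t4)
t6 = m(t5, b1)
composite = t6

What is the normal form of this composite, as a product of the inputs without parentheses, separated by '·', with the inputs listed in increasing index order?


Shape and order are irrelevant to m; the b-input set decides.
m(b5, b6) linearizes to b5 · b6
m(b2, m(b5, b6)) linearizes to b2 · b5 · b6
m(b3, m(b2, m(b5, b6))) linearizes to b3 · b2 · b5 · b6
m(b4, m(b3, m(b2, m(b5, b6)))) linearizes to b4 · b3 · b2 · b5 · b6
m(b7, m(b4, m(b3, m(b2, m(b5, b6))))) linearizes to b7 · b4 · b3 · b2 · b5 · b6
m(m(b7, m(b4, m(b3, m(b2, m(b5, b6))))), b1) linearizes to b7 · b4 · b3 · b2 · b5 · b6 · b1
sorting the factors by input index: b1 · b2 · b3 · b4 · b5 · b6 · b7

b1 · b2 · b3 · b4 · b5 · b6 · b7


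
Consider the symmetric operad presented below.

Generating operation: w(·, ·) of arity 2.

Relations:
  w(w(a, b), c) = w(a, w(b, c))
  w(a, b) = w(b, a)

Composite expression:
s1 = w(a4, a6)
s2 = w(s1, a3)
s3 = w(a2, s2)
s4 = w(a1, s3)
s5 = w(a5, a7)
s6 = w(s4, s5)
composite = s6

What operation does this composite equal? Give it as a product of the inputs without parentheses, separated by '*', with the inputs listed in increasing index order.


a1 * a2 * a3 * a4 * a5 * a6 * a7

With w associative and commutative, the a-input set is all that matters.
w(a4, a6) linearizes to a4 * a6
w(w(a4, a6), a3) linearizes to a4 * a6 * a3
w(a2, w(w(a4, a6), a3)) linearizes to a2 * a4 * a6 * a3
w(a1, w(a2, w(w(a4, a6), a3))) linearizes to a1 * a2 * a4 * a6 * a3
w(a5, a7) linearizes to a5 * a7
w(w(a1, w(a2, w(w(a4, a6), a3))), w(a5, a7)) linearizes to a1 * a2 * a4 * a6 * a3 * a5 * a7
the factors in increasing index order: a1 * a2 * a3 * a4 * a5 * a6 * a7


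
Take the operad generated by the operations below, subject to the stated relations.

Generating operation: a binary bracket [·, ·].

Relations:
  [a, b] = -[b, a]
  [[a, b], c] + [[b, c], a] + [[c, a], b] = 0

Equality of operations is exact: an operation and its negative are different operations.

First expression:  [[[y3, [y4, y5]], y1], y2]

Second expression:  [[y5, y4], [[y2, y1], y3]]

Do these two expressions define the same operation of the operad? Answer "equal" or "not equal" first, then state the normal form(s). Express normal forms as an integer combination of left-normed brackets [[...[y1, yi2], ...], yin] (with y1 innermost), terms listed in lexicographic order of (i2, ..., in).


not equal; first: -[[[[y1, y3], y4], y5], y2] + [[[[y1, y3], y5], y4], y2] + [[[[y1, y4], y5], y3], y2] - [[[[y1, y5], y4], y3], y2]; second: -[[[[y1, y2], y3], y4], y5] + [[[[y1, y2], y3], y5], y4]

The first composite normalizes to -[[[[y1, y3], y4], y5], y2] + [[[[y1, y3], y5], y4], y2] + [[[[y1, y4], y5], y3], y2] - [[[[y1, y5], y4], y3], y2]
The second composite normalizes to -[[[[y1, y2], y3], y4], y5] + [[[[y1, y2], y3], y5], y4]
The normal forms differ: not equal.


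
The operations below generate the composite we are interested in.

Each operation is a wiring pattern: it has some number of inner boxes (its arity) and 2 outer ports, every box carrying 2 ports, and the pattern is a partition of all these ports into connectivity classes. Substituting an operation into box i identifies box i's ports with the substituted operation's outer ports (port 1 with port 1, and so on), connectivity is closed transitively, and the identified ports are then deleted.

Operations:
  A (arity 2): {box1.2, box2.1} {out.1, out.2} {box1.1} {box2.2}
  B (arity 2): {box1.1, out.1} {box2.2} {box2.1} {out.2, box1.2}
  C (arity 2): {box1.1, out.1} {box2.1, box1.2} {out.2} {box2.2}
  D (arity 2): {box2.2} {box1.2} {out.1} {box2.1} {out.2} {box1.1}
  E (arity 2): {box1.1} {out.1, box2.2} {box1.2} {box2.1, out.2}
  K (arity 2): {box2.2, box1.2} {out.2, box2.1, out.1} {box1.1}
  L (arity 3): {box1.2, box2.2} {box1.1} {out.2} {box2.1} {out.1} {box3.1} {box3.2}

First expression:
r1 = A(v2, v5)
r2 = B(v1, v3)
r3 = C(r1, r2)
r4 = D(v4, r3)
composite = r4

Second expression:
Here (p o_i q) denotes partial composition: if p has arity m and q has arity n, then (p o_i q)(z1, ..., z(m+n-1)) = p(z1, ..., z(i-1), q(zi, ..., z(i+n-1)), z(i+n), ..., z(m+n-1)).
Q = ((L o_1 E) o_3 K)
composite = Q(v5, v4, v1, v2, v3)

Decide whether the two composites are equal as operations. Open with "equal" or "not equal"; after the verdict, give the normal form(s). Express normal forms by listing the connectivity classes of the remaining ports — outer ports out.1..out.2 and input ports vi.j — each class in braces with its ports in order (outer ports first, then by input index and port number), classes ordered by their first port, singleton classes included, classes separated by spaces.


Normal form of the first expression: {out.1} {out.2} {v1.1} {v1.2} {v2.1} {v2.2, v5.1} {v3.1} {v3.2} {v4.1} {v4.2} {v5.2}
Normal form of the second expression: {out.1} {out.2} {v1.1} {v1.2, v2.2} {v2.1, v4.1} {v3.1} {v3.2} {v4.2} {v5.1} {v5.2}
Different reductions; not equal.

not equal: they reduce to {out.1} {out.2} {v1.1} {v1.2} {v2.1} {v2.2, v5.1} {v3.1} {v3.2} {v4.1} {v4.2} {v5.2} and {out.1} {out.2} {v1.1} {v1.2, v2.2} {v2.1, v4.1} {v3.1} {v3.2} {v4.2} {v5.1} {v5.2}


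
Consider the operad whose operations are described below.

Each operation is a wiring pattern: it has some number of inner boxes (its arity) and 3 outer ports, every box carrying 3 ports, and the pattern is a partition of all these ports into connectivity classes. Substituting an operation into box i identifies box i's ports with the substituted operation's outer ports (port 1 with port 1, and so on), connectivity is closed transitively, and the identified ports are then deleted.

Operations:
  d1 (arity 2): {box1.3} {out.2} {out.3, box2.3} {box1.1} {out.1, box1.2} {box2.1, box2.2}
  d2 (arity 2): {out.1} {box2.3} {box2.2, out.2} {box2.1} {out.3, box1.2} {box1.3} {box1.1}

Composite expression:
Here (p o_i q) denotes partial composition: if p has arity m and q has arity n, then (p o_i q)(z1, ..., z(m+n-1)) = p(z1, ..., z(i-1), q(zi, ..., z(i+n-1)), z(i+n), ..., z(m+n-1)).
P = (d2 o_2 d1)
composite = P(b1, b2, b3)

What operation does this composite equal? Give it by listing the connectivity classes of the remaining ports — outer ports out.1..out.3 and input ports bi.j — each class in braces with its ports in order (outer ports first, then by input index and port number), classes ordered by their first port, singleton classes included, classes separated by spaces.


{out.1} {out.2} {out.3, b1.2} {b1.1} {b1.3} {b2.1} {b2.2} {b2.3} {b3.1, b3.2} {b3.3}

Reachability decides: close wires over d2-identified ports.
stage d1: inputs (b2, b3), connectivity {out.1, b2.2} {out.2} {out.3, b3.3} {b2.1} {b2.3} {b3.1, b3.2}, out.j its boundary
stage d2: inputs (b1, b2, b3), connectivity {out.1} {out.2} {out.3, b1.2} {b1.1} {b1.3} {b2.1} {b2.2} {b2.3} {b3.1, b3.2} {b3.3}, out.j its boundary


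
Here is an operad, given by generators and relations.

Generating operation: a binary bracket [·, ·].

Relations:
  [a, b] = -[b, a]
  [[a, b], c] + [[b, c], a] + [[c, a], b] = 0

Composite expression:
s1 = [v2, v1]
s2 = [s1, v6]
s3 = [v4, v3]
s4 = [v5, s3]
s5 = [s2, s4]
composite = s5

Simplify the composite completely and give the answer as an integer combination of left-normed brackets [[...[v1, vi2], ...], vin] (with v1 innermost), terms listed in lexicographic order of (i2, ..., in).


-[[[[[v1, v2], v6], v3], v4], v5] + [[[[[v1, v2], v6], v4], v3], v5] + [[[[[v1, v2], v6], v5], v3], v4] - [[[[[v1, v2], v6], v5], v4], v3]

Skip Jacobi rewriting: expand, keep v1-initial words, read off terms.
Composite bracket: [[[v2, v1], v6], [v5, [v4, v3]]]
Full expansion: 32 signed words from ab - ba (2^5 = 32).
Words beginning with v1 determine it all:
  the word v1v2v6v3v4v5 carries sign -1 and contributes -[[[[[v1, v2], v6], v3], v4], v5]
  the word v1v2v6v4v3v5 carries sign +1 and contributes +[[[[[v1, v2], v6], v4], v3], v5]
  the word v1v2v6v5v3v4 carries sign +1 and contributes +[[[[[v1, v2], v6], v5], v3], v4]
  the word v1v2v6v5v4v3 carries sign -1 and contributes -[[[[[v1, v2], v6], v5], v4], v3]


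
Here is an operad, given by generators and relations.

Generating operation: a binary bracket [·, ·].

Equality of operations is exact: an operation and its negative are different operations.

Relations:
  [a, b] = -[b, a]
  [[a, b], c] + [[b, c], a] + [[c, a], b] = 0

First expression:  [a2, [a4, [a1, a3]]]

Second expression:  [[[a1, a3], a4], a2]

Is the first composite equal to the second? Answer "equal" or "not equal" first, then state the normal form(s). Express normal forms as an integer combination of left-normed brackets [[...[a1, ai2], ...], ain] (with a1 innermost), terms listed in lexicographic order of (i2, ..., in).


The first composite normalizes to [[[a1, a3], a4], a2]
The second composite normalizes to [[[a1, a3], a4], a2]
One common form — equal.

equal; both compose to [[[a1, a3], a4], a2]


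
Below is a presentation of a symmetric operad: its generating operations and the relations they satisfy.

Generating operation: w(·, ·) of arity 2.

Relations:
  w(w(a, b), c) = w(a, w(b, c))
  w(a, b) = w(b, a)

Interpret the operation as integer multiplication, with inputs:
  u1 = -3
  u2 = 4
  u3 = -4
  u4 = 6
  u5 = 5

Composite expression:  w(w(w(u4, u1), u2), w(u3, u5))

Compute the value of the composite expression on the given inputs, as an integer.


1440

w(u4, u1) = -18
w(w(u4, u1), u2) = -72
w(u3, u5) = -20
w(w(w(u4, u1), u2), w(u3, u5)) = 1440


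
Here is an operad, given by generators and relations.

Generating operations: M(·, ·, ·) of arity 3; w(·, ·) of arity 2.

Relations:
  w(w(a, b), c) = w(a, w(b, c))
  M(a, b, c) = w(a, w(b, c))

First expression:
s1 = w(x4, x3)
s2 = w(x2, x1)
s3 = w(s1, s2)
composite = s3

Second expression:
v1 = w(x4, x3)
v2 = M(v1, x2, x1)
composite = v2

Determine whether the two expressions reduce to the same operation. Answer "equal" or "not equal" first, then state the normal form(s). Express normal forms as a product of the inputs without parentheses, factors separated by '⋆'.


equal; the common form is x4 ⋆ x3 ⋆ x2 ⋆ x1

The first expression reduces to x4 ⋆ x3 ⋆ x2 ⋆ x1
The second expression reduces to x4 ⋆ x3 ⋆ x2 ⋆ x1
The normal forms match — equal.


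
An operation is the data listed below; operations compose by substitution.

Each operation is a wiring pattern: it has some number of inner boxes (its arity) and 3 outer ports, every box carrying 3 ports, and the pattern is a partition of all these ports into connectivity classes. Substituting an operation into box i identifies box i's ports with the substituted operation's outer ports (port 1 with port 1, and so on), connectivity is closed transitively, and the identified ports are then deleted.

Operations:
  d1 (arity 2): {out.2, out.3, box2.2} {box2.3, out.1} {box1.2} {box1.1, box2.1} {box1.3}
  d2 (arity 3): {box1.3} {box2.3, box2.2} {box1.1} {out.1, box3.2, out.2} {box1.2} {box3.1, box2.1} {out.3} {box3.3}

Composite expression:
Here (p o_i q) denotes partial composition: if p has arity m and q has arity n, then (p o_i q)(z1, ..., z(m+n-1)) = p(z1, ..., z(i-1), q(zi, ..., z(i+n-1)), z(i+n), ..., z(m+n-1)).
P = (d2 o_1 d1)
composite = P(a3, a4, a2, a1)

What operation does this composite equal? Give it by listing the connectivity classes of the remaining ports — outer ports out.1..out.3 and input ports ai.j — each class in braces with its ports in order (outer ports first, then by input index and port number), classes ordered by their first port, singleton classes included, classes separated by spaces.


{out.1, out.2, a1.2} {out.3} {a1.1, a2.1} {a1.3} {a2.2, a2.3} {a3.1, a4.1} {a3.2} {a3.3} {a4.2} {a4.3}

Reachability decides: close wires over d2-identified ports.
through d1, on inputs (a3, a4): {out.1, a4.3} {out.2, out.3, a4.2} {a3.1, a4.1} {a3.2} {a3.3} (out.j = stage outer ports)
through d2, on inputs (a3, a4, a2, a1): {out.1, out.2, a1.2} {out.3} {a1.1, a2.1} {a1.3} {a2.2, a2.3} {a3.1, a4.1} {a3.2} {a3.3} {a4.2} {a4.3} (out.j = stage outer ports)


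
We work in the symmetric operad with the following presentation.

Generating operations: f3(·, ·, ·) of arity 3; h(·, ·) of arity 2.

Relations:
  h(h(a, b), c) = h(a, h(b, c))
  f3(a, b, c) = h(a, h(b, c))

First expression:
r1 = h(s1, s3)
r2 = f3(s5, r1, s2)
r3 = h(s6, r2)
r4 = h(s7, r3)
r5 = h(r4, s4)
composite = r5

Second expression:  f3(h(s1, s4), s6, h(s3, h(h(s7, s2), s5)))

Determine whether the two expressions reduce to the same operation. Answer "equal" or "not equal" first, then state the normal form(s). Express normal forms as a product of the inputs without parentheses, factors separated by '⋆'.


not equal: they reduce to s7 ⋆ s6 ⋆ s5 ⋆ s1 ⋆ s3 ⋆ s2 ⋆ s4 and s1 ⋆ s4 ⋆ s6 ⋆ s3 ⋆ s7 ⋆ s2 ⋆ s5


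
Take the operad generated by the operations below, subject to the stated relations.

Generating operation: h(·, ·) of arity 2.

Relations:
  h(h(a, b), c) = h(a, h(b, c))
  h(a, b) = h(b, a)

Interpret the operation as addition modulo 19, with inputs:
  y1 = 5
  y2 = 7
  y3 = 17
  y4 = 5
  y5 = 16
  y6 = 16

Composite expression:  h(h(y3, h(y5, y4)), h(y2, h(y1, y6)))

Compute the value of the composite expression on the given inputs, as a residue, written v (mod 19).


h(y5, y4) = 2
h(y3, h(y5, y4)) = 0
h(y1, y6) = 2
h(y2, h(y1, y6)) = 9
h(h(y3, h(y5, y4)), h(y2, h(y1, y6))) = 9

9 (mod 19)


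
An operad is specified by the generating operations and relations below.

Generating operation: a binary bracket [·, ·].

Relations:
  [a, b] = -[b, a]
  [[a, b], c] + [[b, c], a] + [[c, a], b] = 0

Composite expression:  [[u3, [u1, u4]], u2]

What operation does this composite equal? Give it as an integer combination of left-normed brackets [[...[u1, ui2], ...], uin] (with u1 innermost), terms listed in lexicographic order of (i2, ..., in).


-[[[u1, u4], u3], u2]

Expand each bracket as ab - ba; the u1-initial words give the coefficients.
Composite bracket: [[u3, [u1, u4]], u2]
Under [a, b] = ab - ba we get 8 signed associative words (2^3 = 8).
Keep just the words that open with u1:
  from u1u4u3u2, sign -1: term -[[[u1, u4], u3], u2]


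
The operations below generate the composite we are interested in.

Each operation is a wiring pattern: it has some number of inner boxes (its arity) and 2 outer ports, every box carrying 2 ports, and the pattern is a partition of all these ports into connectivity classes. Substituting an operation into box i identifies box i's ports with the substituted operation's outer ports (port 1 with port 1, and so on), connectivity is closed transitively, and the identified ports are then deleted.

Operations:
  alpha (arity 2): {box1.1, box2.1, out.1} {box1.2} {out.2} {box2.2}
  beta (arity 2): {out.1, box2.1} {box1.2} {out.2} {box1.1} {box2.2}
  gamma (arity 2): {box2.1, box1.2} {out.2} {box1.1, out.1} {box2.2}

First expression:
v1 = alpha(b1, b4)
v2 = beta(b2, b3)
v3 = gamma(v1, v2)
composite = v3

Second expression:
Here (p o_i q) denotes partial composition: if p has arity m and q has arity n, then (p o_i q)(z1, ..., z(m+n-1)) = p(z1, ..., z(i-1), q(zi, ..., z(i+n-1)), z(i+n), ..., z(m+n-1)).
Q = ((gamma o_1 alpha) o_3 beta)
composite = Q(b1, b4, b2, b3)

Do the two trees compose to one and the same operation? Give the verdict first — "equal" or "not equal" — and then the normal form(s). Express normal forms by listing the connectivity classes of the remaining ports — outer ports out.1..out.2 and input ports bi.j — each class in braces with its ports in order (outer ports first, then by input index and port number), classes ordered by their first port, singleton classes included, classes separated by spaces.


equal; the common form is {out.1, b1.1, b4.1} {out.2} {b1.2} {b2.1} {b2.2} {b3.1} {b3.2} {b4.2}

Normal form of the first expression: {out.1, b1.1, b4.1} {out.2} {b1.2} {b2.1} {b2.2} {b3.1} {b3.2} {b4.2}
Normal form of the second expression: {out.1, b1.1, b4.1} {out.2} {b1.2} {b2.1} {b2.2} {b3.1} {b3.2} {b4.2}
One common form — equal.


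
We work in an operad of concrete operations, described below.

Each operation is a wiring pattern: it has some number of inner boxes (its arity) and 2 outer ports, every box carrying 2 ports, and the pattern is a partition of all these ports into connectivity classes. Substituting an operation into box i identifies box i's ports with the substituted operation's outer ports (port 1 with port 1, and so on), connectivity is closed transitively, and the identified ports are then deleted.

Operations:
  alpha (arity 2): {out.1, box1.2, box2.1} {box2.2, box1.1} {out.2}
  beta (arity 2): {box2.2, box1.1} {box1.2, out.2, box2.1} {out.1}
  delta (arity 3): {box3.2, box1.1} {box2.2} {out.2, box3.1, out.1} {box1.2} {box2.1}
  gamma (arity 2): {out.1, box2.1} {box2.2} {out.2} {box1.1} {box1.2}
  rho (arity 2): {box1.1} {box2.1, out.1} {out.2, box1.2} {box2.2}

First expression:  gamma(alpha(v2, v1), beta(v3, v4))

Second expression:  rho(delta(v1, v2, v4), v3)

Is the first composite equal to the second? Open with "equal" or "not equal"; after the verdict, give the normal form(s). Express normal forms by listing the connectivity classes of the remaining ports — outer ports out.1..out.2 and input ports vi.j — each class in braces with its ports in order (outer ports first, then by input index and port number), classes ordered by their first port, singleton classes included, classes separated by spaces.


The first expression reduces to {out.1} {out.2} {v1.1, v2.2} {v1.2, v2.1} {v3.1, v4.2} {v3.2, v4.1}
The second expression reduces to {out.1, v3.1} {out.2, v4.1} {v1.1, v4.2} {v1.2} {v2.1} {v2.2} {v3.2}
The forms do not match — not equal.

not equal: they reduce to {out.1} {out.2} {v1.1, v2.2} {v1.2, v2.1} {v3.1, v4.2} {v3.2, v4.1} and {out.1, v3.1} {out.2, v4.1} {v1.1, v4.2} {v1.2} {v2.1} {v2.2} {v3.2}


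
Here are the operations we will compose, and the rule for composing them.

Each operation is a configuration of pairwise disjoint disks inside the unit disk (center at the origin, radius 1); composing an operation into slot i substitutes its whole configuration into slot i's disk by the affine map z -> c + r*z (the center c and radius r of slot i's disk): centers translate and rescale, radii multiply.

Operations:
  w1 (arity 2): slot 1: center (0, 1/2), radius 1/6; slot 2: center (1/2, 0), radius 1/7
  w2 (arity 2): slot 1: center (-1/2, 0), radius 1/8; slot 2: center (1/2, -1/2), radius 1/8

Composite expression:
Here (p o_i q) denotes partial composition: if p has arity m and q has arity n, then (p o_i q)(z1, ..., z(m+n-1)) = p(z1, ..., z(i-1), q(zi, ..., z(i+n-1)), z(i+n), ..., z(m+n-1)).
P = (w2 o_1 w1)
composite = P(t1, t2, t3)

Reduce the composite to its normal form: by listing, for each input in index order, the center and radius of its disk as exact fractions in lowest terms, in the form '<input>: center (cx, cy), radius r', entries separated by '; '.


Each t-disk chains the slot maps above it in w2; radii multiply.
input t1: applying the 2 nested substitutions gives center (-1/2, 1/16), radius 1/48
input t2: applying the 2 nested substitutions gives center (-7/16, 0), radius 1/56
input t3: applying the 1 nested substitution gives center (1/2, -1/2), radius 1/8

t1: center (-1/2, 1/16), radius 1/48; t2: center (-7/16, 0), radius 1/56; t3: center (1/2, -1/2), radius 1/8


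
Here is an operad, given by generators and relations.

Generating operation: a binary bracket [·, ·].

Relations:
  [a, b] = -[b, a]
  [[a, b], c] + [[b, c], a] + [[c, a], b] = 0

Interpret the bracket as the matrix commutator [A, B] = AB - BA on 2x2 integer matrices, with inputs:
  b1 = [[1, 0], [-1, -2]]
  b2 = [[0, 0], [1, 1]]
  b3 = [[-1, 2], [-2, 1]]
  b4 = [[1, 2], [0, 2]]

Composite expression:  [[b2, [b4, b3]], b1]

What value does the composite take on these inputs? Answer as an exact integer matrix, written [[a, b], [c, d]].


[b4, b3] = [[-4, 2], [-2, 4]]
[b2, [b4, b3]] = [[-2, -2], [-10, 2]]
[[b2, [b4, b3]], b1] = [[2, 6], [-34, -2]]

[[2, 6], [-34, -2]]


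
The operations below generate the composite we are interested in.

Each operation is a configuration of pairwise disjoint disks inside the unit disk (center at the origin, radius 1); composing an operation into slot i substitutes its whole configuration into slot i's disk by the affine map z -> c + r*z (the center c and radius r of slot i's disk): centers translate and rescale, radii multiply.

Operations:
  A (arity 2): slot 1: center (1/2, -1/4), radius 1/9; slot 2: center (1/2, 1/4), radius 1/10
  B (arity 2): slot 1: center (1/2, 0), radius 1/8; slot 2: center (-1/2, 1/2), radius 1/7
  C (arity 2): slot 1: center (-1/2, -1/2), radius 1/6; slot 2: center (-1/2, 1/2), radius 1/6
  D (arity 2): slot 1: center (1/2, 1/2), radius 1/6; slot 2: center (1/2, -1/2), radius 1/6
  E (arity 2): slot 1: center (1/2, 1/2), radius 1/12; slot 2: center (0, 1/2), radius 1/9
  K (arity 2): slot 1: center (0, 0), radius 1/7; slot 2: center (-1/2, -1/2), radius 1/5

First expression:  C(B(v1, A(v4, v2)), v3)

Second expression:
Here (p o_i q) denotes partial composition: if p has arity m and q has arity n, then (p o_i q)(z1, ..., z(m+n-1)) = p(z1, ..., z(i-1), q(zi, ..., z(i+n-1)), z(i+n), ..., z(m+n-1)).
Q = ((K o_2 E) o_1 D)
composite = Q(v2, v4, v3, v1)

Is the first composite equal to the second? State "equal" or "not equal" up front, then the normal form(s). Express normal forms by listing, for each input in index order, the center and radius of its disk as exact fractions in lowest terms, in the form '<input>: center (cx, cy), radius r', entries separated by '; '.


Normal form of the first expression: v1: center (-5/12, -1/2), radius 1/48; v2: center (-4/7, -23/56), radius 1/420; v3: center (-1/2, 1/2), radius 1/6; v4: center (-4/7, -71/168), radius 1/378
Normal form of the second expression: v1: center (-1/2, -2/5), radius 1/45; v2: center (1/14, 1/14), radius 1/42; v3: center (-2/5, -2/5), radius 1/60; v4: center (1/14, -1/14), radius 1/42
Distinct normal forms: not equal.

not equal — first v1: center (-5/12, -1/2), radius 1/48; v2: center (-4/7, -23/56), radius 1/420; v3: center (-1/2, 1/2), radius 1/6; v4: center (-4/7, -71/168), radius 1/378, second v1: center (-1/2, -2/5), radius 1/45; v2: center (1/14, 1/14), radius 1/42; v3: center (-2/5, -2/5), radius 1/60; v4: center (1/14, -1/14), radius 1/42


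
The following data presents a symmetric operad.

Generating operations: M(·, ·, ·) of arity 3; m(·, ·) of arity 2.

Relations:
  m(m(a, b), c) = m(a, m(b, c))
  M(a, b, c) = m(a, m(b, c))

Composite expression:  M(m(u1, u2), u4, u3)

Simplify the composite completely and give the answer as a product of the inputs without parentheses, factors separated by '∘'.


All parenthesizations of M agree; list the u-inputs left to right.
m(u1, u2) unparenthesizes to u1 ∘ u2
M(m(u1, u2), u4, u3) unparenthesizes to u1 ∘ u2 ∘ u4 ∘ u3

u1 ∘ u2 ∘ u4 ∘ u3


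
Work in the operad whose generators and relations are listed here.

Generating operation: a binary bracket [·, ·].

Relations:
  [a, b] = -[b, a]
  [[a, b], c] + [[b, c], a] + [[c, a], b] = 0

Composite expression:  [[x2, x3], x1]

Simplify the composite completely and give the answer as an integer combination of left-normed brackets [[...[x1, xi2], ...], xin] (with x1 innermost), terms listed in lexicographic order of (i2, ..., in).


Expand each bracket as ab - ba; the x1-initial words give the coefficients.
Composite bracket: [[x2, x3], x1]
Applying ab - ba throughout gives 4 signed words (2^2 = 4).
Words beginning with x1 determine it all:
  sign of x1x2x3 is -1, so it contributes -[[x1, x2], x3]
  sign of x1x3x2 is +1, so it contributes +[[x1, x3], x2]

-[[x1, x2], x3] + [[x1, x3], x2]


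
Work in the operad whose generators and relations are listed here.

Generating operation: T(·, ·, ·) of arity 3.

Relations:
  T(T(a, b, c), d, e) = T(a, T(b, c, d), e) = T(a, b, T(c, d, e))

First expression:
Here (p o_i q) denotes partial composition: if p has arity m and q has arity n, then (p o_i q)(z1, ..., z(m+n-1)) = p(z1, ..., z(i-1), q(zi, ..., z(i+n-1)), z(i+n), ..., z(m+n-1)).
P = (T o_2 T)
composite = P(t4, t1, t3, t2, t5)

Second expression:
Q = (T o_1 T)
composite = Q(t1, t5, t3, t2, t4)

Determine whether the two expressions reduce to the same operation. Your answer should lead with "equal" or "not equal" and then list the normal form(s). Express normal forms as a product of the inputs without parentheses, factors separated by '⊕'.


not equal; the first gives t4 ⊕ t1 ⊕ t3 ⊕ t2 ⊕ t5 and the second t1 ⊕ t5 ⊕ t3 ⊕ t2 ⊕ t4

In normal form, the first expression is t4 ⊕ t1 ⊕ t3 ⊕ t2 ⊕ t5
In normal form, the second expression is t1 ⊕ t5 ⊕ t3 ⊕ t2 ⊕ t4
They disagree, so not equal.


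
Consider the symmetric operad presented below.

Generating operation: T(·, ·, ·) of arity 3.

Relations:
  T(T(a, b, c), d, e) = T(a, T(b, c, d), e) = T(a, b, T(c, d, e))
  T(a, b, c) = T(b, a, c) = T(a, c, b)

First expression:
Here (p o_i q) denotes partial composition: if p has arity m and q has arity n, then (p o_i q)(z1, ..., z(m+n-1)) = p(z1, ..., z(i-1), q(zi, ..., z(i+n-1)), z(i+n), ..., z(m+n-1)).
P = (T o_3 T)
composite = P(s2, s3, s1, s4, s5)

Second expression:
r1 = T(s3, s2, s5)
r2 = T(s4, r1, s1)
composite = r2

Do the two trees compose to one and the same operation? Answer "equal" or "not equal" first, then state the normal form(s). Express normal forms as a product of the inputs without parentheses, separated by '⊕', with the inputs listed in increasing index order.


Reducing the first expression gives s1 ⊕ s2 ⊕ s3 ⊕ s4 ⊕ s5
Reducing the second expression gives s1 ⊕ s2 ⊕ s3 ⊕ s4 ⊕ s5
Identical normal forms: equal.

equal — both sides give s1 ⊕ s2 ⊕ s3 ⊕ s4 ⊕ s5


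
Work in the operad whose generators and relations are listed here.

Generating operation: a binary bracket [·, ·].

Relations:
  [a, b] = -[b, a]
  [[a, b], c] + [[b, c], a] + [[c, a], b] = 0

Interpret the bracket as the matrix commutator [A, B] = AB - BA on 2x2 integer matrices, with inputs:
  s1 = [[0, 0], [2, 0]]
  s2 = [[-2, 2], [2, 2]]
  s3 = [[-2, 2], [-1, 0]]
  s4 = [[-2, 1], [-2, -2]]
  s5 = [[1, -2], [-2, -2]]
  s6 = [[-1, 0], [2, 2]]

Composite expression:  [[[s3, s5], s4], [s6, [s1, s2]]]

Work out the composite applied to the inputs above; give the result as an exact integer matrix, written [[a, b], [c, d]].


[s3, s5] = [[-6, -2], [-7, 6]]
[[s3, s5], s4] = [[11, -12], [-24, -11]]
[s1, s2] = [[-4, 0], [-8, 4]]
[s6, [s1, s2]] = [[0, 0], [-40, 0]]
[[[s3, s5], s4], [s6, [s1, s2]]] = [[480, 0], [880, -480]]

[[480, 0], [880, -480]]


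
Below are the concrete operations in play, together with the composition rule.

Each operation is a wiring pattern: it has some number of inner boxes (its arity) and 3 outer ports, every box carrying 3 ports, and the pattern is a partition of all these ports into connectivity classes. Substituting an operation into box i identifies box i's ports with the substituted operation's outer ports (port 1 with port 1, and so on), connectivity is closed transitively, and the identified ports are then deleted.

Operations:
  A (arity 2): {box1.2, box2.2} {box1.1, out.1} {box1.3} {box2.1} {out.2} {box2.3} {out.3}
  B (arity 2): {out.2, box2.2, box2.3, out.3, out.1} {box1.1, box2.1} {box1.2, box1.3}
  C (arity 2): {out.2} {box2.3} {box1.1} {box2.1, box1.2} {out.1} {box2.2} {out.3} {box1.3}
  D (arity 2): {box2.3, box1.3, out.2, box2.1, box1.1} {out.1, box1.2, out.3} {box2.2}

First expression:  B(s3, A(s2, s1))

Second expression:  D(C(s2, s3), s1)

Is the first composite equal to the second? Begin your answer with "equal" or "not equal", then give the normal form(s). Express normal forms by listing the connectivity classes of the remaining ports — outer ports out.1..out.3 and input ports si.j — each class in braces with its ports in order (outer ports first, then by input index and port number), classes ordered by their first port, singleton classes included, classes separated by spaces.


not equal — first {out.1, out.2, out.3} {s1.1} {s1.2, s2.2} {s1.3} {s2.1, s3.1} {s2.3} {s3.2, s3.3}, second {out.1, out.3} {out.2, s1.1, s1.3} {s1.2} {s2.1} {s2.2, s3.1} {s2.3} {s3.2} {s3.3}

The first composite normalizes to {out.1, out.2, out.3} {s1.1} {s1.2, s2.2} {s1.3} {s2.1, s3.1} {s2.3} {s3.2, s3.3}
The second composite normalizes to {out.1, out.3} {out.2, s1.1, s1.3} {s1.2} {s2.1} {s2.2, s3.1} {s2.3} {s3.2} {s3.3}
Different reductions; not equal.


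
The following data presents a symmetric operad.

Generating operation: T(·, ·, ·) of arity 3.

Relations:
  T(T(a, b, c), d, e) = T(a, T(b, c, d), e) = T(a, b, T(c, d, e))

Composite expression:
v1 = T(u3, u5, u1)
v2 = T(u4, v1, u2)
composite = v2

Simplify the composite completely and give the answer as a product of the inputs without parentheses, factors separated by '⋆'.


u4 ⋆ u3 ⋆ u5 ⋆ u1 ⋆ u2

Associativity of T dissolves the nesting; only the u-input order survives.
T(u3, u5, u1) collapses to u3 ⋆ u5 ⋆ u1
T(u4, T(u3, u5, u1), u2) collapses to u4 ⋆ u3 ⋆ u5 ⋆ u1 ⋆ u2


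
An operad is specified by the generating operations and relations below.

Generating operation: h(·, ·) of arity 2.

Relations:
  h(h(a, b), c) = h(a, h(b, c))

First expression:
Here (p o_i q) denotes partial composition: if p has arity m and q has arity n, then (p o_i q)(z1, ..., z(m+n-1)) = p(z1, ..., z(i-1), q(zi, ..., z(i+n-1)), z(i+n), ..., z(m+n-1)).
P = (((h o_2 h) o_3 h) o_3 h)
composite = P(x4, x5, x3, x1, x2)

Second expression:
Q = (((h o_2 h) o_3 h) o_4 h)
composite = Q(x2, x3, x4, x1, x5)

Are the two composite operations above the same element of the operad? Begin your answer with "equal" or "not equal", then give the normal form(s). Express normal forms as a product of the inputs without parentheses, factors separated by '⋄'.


The first expression reduces to x4 ⋄ x5 ⋄ x3 ⋄ x1 ⋄ x2
The second expression reduces to x2 ⋄ x3 ⋄ x4 ⋄ x1 ⋄ x5
Distinct normal forms: not equal.

not equal: they reduce to x4 ⋄ x5 ⋄ x3 ⋄ x1 ⋄ x2 and x2 ⋄ x3 ⋄ x4 ⋄ x1 ⋄ x5


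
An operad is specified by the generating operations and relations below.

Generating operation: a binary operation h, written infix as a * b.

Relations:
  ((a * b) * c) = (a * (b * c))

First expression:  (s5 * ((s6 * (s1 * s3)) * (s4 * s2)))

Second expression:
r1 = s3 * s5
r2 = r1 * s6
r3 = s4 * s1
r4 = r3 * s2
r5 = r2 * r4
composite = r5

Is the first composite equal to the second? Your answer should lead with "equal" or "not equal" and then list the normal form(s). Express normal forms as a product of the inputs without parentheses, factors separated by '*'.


not equal — first s5 * s6 * s1 * s3 * s4 * s2, second s3 * s5 * s6 * s4 * s1 * s2

Normal form of the first expression: s5 * s6 * s1 * s3 * s4 * s2
Normal form of the second expression: s3 * s5 * s6 * s4 * s1 * s2
The normal forms differ: not equal.


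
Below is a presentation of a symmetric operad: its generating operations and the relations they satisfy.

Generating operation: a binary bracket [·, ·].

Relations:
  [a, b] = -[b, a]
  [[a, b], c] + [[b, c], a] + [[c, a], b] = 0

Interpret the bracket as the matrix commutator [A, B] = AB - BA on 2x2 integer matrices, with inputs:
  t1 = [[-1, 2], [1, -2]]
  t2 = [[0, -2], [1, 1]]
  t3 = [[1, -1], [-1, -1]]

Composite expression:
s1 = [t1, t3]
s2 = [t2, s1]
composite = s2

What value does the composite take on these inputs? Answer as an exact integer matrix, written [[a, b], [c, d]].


[[-1, 1], [1, 1]]

[t1, t3] = [[-1, -5], [3, 1]]
[t2, [t1, t3]] = [[-1, 1], [1, 1]]


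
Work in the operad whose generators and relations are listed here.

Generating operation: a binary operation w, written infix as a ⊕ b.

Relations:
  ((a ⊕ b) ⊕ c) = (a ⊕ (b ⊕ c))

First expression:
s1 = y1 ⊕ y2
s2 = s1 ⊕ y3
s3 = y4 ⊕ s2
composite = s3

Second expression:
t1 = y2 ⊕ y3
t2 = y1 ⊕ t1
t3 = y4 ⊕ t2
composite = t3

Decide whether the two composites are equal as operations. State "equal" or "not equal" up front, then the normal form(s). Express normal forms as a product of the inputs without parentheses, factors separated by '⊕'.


The first composite normalizes to y4 ⊕ y1 ⊕ y2 ⊕ y3
The second composite normalizes to y4 ⊕ y1 ⊕ y2 ⊕ y3
Identical normal forms: equal.

equal; the common form is y4 ⊕ y1 ⊕ y2 ⊕ y3


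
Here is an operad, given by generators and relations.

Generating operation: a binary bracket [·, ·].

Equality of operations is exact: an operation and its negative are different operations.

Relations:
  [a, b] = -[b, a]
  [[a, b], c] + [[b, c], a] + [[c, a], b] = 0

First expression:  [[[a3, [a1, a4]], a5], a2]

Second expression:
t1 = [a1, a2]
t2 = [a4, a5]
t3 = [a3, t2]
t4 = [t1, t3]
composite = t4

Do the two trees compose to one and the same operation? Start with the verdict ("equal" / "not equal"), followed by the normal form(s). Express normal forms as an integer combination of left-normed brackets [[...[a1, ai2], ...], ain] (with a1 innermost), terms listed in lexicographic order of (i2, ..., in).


not equal: they reduce to -[[[[a1, a4], a3], a5], a2] and [[[[a1, a2], a3], a4], a5] - [[[[a1, a2], a3], a5], a4] - [[[[a1, a2], a4], a5], a3] + [[[[a1, a2], a5], a4], a3]

Normal form of the first expression: -[[[[a1, a4], a3], a5], a2]
Normal form of the second expression: [[[[a1, a2], a3], a4], a5] - [[[[a1, a2], a3], a5], a4] - [[[[a1, a2], a4], a5], a3] + [[[[a1, a2], a5], a4], a3]
No match — not equal.


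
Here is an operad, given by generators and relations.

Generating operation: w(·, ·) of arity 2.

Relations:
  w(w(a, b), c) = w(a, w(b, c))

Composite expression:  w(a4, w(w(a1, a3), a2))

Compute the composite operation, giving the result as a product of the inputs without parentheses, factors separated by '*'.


a4 * a1 * a3 * a2


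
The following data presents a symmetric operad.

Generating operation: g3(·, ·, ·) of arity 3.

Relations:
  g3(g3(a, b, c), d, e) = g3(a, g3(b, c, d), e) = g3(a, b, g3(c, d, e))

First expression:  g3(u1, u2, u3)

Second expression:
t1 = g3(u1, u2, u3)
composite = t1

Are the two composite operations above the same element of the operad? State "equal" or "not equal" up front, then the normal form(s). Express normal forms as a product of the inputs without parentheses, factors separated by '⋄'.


Normal form of the first expression: u1 ⋄ u2 ⋄ u3
Normal form of the second expression: u1 ⋄ u2 ⋄ u3
One common form — equal.

equal; both compose to u1 ⋄ u2 ⋄ u3


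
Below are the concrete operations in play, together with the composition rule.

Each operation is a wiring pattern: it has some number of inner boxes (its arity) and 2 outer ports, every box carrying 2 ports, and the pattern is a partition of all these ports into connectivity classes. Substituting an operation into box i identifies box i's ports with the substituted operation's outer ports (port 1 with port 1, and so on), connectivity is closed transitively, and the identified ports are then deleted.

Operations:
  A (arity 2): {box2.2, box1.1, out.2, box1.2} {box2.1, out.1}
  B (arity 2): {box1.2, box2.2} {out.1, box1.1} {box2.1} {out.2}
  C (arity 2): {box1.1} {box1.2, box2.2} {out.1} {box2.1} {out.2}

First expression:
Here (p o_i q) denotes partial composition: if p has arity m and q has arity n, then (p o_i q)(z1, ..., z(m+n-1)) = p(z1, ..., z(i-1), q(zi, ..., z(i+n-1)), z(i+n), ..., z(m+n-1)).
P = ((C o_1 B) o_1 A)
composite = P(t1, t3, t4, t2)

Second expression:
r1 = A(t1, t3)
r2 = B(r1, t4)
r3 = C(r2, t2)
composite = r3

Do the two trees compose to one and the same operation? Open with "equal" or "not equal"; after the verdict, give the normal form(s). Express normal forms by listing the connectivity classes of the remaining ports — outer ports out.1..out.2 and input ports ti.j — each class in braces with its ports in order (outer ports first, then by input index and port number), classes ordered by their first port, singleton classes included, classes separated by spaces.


equal; the common form is {out.1} {out.2} {t1.1, t1.2, t3.2, t4.2} {t2.1} {t2.2} {t3.1} {t4.1}

The first composite normalizes to {out.1} {out.2} {t1.1, t1.2, t3.2, t4.2} {t2.1} {t2.2} {t3.1} {t4.1}
The second composite normalizes to {out.1} {out.2} {t1.1, t1.2, t3.2, t4.2} {t2.1} {t2.2} {t3.1} {t4.1}
Identical normal forms: equal.


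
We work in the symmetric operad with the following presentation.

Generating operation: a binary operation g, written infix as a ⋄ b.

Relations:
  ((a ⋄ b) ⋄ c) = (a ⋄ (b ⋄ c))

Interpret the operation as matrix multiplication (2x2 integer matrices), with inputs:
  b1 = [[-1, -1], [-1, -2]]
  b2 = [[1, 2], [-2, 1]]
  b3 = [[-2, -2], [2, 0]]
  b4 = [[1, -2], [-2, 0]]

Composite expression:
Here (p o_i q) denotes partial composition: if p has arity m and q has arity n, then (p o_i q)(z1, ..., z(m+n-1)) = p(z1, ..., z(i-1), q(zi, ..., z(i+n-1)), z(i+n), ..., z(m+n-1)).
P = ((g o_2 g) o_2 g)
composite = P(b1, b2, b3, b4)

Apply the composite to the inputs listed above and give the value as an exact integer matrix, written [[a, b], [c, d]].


[[-4, 16], [-2, 28]]

(b2 ⋄ b3) = [[2, -2], [6, 4]]
((b2 ⋄ b3) ⋄ b4) = [[6, -4], [-2, -12]]
(b1 ⋄ ((b2 ⋄ b3) ⋄ b4)) = [[-4, 16], [-2, 28]]
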